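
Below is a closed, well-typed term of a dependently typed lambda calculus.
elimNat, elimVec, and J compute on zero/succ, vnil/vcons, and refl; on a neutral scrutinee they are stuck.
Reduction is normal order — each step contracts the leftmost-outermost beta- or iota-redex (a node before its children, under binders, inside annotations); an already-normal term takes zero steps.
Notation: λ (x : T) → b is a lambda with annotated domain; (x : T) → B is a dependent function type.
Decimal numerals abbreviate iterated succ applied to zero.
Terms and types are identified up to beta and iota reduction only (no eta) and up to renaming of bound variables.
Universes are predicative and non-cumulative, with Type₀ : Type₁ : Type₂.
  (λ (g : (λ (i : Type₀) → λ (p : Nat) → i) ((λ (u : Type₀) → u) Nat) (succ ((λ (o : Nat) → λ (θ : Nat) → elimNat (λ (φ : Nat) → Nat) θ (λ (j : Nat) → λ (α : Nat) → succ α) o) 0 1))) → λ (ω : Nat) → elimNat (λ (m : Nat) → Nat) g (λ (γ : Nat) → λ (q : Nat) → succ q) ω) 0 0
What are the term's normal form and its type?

normal form:
  0
type:
  Nat


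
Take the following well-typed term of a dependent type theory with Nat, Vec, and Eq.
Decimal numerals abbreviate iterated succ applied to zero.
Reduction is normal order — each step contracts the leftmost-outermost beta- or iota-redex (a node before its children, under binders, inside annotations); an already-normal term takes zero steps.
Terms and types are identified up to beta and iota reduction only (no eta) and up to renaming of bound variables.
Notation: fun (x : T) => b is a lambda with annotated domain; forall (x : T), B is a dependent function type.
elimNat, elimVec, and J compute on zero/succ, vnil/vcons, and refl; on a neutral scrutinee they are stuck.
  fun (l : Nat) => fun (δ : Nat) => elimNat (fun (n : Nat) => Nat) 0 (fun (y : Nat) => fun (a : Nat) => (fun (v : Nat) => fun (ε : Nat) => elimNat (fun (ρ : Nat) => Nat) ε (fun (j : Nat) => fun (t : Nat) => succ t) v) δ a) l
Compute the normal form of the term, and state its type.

resulting normal form:
  fun (l : Nat) => fun (δ : Nat) => elimNat (fun (n : Nat) => Nat) 0 (fun (y : Nat) => fun (a : Nat) => elimNat (fun (v : Nat) => Nat) a (fun (ε : Nat) => fun (ρ : Nat) => succ ρ) δ) l
the term's type:
  forall (l : Nat), forall (δ : Nat), Nat


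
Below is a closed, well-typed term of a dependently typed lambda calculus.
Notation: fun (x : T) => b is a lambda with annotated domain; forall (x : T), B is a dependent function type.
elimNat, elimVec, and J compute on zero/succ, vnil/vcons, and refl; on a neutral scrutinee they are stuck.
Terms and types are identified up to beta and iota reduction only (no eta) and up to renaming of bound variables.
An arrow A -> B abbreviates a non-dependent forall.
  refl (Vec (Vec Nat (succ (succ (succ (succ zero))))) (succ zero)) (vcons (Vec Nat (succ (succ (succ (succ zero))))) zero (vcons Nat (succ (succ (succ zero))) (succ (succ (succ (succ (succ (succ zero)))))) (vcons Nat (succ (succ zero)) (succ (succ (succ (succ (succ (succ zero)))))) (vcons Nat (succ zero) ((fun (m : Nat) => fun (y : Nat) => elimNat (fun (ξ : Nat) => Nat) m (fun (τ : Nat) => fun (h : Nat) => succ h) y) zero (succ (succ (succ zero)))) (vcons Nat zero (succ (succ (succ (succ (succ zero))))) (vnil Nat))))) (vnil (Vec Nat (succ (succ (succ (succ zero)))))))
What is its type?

type:
  Eq (Vec (Vec Nat (succ (succ (succ (succ zero))))) (succ zero)) (vcons (Vec Nat (succ (succ (succ (succ zero))))) zero (vcons Nat (succ (succ (succ zero))) (succ (succ (succ (succ (succ (succ zero)))))) (vcons Nat (succ (succ zero)) (succ (succ (succ (succ (succ (succ zero)))))) (vcons Nat (succ zero) (succ (succ (succ zero))) (vcons Nat zero (succ (succ (succ (succ (succ zero))))) (vnil Nat))))) (vnil (Vec Nat (succ (succ (succ (succ zero))))))) (vcons (Vec Nat (succ (succ (succ (succ zero))))) zero (vcons Nat (succ (succ (succ zero))) (succ (succ (succ (succ (succ (succ zero)))))) (vcons Nat (succ (succ zero)) (succ (succ (succ (succ (succ (succ zero)))))) (vcons Nat (succ zero) (succ (succ (succ zero))) (vcons Nat zero (succ (succ (succ (succ (succ zero))))) (vnil Nat))))) (vnil (Vec Nat (succ (succ (succ (succ zero)))))))


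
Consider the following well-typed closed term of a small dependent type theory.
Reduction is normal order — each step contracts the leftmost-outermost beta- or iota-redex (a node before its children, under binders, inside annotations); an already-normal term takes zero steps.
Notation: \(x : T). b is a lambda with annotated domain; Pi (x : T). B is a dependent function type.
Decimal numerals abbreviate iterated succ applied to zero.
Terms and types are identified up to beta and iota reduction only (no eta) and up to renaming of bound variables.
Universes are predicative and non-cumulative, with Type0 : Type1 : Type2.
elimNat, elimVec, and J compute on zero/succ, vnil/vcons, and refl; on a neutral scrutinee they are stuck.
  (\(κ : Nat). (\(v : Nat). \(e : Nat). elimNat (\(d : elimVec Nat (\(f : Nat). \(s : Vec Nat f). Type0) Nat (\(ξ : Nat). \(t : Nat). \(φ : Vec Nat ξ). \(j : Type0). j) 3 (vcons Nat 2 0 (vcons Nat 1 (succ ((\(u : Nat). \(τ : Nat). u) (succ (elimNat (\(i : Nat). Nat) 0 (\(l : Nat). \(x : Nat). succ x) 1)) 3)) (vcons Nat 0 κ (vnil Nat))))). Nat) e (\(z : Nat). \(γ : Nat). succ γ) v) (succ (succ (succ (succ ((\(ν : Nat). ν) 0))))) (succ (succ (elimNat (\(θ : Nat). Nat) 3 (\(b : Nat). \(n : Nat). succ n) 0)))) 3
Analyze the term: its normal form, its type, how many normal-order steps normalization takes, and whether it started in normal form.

reduced normal form:
  9
the term's type:
  Nat
reduction steps (normal order): 34
started in normal form: no
first contracted redex: a beta-redex


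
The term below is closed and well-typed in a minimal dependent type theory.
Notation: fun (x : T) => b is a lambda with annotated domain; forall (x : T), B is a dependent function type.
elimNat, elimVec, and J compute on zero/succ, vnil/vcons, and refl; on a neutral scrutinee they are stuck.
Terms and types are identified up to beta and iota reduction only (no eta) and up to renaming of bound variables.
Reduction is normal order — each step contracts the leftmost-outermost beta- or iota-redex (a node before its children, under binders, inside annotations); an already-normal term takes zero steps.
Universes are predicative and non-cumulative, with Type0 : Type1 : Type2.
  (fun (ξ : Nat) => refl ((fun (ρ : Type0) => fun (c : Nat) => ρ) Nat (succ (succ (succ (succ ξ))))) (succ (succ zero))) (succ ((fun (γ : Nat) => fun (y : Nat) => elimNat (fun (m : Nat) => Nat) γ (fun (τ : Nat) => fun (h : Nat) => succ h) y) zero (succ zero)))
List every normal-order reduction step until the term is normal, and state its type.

normal-order reduction sequence:
  (fun (ξ : Nat) => refl ((fun (ρ : Type0) => fun (c : Nat) => ρ) Nat (succ (succ (succ (succ ξ))))) (succ (succ zero))) (succ ((fun (γ : Nat) => fun (y : Nat) => elimNat (fun (m : Nat) => Nat) γ (fun (τ : Nat) => fun (h : Nat) => succ h) y) zero (succ zero)))
  ~> refl ((fun (ξ : Type0) => fun (ρ : Nat) => ξ) Nat (succ (succ (succ (succ (succ ((fun (c : Nat) => fun (γ : Nat) => elimNat (fun (y : Nat) => Nat) c (fun (m : Nat) => fun (τ : Nat) => succ τ) γ) zero (succ zero)))))))) (succ (succ zero))
  ~> refl ((fun (ξ : Nat) => Nat) (succ (succ (succ (succ (succ ((fun (ρ : Nat) => fun (c : Nat) => elimNat (fun (γ : Nat) => Nat) ρ (fun (y : Nat) => fun (m : Nat) => succ m) c) zero (succ zero)))))))) (succ (succ zero))
  ~> refl Nat (succ (succ zero))
type:
  Eq Nat (succ (succ zero)) (succ (succ zero))


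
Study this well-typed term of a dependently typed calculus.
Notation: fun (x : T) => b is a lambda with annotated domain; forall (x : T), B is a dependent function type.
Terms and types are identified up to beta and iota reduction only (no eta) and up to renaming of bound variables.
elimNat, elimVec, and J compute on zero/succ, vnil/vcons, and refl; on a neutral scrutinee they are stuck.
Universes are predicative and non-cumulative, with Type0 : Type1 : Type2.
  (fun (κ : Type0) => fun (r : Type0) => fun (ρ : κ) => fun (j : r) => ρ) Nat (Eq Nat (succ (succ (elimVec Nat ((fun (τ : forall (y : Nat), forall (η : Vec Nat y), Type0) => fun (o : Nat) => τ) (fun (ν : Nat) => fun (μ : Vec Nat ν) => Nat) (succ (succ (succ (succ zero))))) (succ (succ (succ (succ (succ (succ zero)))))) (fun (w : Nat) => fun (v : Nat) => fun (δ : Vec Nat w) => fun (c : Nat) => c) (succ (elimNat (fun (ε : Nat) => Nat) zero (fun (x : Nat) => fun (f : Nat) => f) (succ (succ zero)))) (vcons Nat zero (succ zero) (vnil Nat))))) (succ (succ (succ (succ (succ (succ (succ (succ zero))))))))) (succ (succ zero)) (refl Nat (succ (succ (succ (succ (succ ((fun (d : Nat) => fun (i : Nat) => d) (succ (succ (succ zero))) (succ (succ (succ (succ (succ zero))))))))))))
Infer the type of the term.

inferred type:
  Nat


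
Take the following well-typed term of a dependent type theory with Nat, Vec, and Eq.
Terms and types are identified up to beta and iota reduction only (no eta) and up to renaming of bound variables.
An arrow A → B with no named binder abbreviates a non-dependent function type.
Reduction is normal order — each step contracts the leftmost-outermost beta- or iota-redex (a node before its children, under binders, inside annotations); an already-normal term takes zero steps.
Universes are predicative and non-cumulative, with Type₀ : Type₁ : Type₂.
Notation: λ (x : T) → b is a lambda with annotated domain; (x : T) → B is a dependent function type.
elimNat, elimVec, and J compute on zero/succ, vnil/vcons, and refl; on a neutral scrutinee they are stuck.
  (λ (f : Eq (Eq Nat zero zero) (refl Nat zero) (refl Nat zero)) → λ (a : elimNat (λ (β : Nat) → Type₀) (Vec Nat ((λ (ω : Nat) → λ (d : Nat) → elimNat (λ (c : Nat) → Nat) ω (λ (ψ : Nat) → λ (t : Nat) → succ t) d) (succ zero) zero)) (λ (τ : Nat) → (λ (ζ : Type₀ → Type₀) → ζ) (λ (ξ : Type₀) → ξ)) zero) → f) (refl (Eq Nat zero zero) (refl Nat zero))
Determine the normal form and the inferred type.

normal form:
  λ (f : Vec Nat (succ zero)) → refl (Eq Nat zero zero) (refl Nat zero)
type:
  Vec Nat (succ zero) → Eq (Eq Nat zero zero) (refl Nat zero) (refl Nat zero)
observation: 5 normal-order steps normalize the term, beginning with a beta-redex.


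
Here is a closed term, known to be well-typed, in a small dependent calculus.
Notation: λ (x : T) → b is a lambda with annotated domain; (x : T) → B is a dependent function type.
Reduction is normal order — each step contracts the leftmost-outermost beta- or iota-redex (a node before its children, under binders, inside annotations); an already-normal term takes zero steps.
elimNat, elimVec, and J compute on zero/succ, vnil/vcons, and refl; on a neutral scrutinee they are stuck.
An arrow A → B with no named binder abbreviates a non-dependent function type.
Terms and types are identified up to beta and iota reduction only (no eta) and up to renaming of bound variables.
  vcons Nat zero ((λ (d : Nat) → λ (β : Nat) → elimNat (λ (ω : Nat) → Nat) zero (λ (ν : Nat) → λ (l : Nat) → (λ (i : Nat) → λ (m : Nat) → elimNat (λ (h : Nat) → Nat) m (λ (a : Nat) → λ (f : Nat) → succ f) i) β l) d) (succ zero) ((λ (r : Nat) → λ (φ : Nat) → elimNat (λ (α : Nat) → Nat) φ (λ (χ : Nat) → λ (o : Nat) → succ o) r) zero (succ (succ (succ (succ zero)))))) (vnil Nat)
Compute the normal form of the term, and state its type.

normal form:
  vcons Nat zero (succ (succ (succ (succ zero)))) (vnil Nat)
the term's type:
  Vec Nat (succ zero)
observation: 24 normal-order steps separate the term from its normal form.


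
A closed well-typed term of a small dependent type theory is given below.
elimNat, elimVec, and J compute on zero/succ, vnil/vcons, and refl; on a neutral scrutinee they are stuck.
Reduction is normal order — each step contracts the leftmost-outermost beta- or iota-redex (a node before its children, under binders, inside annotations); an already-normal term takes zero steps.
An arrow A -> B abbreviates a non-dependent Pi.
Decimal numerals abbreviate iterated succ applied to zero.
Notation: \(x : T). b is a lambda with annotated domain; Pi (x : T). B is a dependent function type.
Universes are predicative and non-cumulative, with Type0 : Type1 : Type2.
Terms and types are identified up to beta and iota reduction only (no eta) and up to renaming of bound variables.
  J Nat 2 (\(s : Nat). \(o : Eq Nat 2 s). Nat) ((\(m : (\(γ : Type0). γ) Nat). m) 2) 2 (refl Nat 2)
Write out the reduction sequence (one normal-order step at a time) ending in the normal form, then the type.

normal-order reduction sequence:
  J Nat 2 (\(s : Nat). \(o : Eq Nat 2 s). Nat) ((\(m : (\(γ : Type0). γ) Nat). m) 2) 2 (refl Nat 2)
  ~> (\(s : (\(o : Type0). o) Nat). s) 2
  ~> 2
type:
  Nat


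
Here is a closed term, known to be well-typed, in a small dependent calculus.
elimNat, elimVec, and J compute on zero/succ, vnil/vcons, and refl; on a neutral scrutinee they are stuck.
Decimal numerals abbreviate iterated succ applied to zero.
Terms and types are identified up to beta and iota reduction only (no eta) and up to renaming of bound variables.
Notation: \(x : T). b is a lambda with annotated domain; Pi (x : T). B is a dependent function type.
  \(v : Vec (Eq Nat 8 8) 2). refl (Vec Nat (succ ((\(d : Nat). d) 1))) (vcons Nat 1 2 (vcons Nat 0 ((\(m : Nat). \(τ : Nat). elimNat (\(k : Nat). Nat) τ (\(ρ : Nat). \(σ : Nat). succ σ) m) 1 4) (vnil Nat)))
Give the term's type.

inferred type:
  Pi (v : Vec (Eq Nat 8 8) 2). Eq (Vec Nat 2) (vcons Nat 1 2 (vcons Nat 0 5 (vnil Nat))) (vcons Nat 1 2 (vcons Nat 0 5 (vnil Nat)))


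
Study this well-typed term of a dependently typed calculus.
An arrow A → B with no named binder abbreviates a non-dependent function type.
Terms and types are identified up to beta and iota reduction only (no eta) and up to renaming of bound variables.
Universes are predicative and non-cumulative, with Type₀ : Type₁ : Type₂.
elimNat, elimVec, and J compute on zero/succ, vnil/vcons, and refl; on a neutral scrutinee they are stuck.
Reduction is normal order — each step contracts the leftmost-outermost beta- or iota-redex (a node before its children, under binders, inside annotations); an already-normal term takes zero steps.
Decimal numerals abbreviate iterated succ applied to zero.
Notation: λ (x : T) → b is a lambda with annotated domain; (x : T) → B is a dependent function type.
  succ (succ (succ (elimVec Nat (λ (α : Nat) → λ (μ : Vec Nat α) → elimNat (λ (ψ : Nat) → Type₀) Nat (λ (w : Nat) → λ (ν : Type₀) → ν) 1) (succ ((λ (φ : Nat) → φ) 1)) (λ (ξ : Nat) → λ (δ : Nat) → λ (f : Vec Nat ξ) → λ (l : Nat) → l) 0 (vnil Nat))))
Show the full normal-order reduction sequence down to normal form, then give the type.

reduction (normal order):
  succ (succ (succ (elimVec Nat (λ (α : Nat) → λ (μ : Vec Nat α) → elimNat (λ (ψ : Nat) → Type₀) Nat (λ (w : Nat) → λ (ν : Type₀) → ν) 1) (succ ((λ (φ : Nat) → φ) 1)) (λ (ξ : Nat) → λ (δ : Nat) → λ (f : Vec Nat ξ) → λ (l : Nat) → l) 0 (vnil Nat))))
  ~> succ (succ (succ (succ ((λ (α : Nat) → α) 1))))
  ~> 5
inferred type:
  Nat


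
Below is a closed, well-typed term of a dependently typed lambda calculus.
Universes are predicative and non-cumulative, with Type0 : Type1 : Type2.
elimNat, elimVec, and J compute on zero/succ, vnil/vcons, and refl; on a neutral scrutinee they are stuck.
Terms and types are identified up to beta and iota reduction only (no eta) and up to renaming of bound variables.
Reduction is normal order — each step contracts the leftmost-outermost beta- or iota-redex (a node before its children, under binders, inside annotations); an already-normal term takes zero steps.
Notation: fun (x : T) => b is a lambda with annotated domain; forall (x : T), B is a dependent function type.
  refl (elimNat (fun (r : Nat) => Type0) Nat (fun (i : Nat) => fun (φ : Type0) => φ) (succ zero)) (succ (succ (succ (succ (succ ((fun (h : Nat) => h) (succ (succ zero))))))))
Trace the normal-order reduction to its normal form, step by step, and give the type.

reduction (normal order):
  refl (elimNat (fun (r : Nat) => Type0) Nat (fun (i : Nat) => fun (φ : Type0) => φ) (succ zero)) (succ (succ (succ (succ (succ ((fun (h : Nat) => h) (succ (succ zero))))))))
  ~> refl ((fun (r : Nat) => fun (i : Type0) => i) zero (elimNat (fun (φ : Nat) => Type0) Nat (fun (h : Nat) => fun (b : Type0) => b) zero)) (succ (succ (succ (succ (succ ((fun (ω : Nat) => ω) (succ (succ zero))))))))
  ~> refl ((fun (r : Type0) => r) (elimNat (fun (i : Nat) => Type0) Nat (fun (φ : Nat) => fun (h : Type0) => h) zero)) (succ (succ (succ (succ (succ ((fun (b : Nat) => b) (succ (succ zero))))))))
  ~> refl (elimNat (fun (r : Nat) => Type0) Nat (fun (i : Nat) => fun (φ : Type0) => φ) zero) (succ (succ (succ (succ (succ ((fun (h : Nat) => h) (succ (succ zero))))))))
  ~> refl Nat (succ (succ (succ (succ (succ ((fun (r : Nat) => r) (succ (succ zero))))))))
  ~> refl Nat (succ (succ (succ (succ (succ (succ (succ zero)))))))
type:
  Eq Nat (succ (succ (succ (succ (succ (succ (succ zero))))))) (succ (succ (succ (succ (succ (succ (succ zero)))))))


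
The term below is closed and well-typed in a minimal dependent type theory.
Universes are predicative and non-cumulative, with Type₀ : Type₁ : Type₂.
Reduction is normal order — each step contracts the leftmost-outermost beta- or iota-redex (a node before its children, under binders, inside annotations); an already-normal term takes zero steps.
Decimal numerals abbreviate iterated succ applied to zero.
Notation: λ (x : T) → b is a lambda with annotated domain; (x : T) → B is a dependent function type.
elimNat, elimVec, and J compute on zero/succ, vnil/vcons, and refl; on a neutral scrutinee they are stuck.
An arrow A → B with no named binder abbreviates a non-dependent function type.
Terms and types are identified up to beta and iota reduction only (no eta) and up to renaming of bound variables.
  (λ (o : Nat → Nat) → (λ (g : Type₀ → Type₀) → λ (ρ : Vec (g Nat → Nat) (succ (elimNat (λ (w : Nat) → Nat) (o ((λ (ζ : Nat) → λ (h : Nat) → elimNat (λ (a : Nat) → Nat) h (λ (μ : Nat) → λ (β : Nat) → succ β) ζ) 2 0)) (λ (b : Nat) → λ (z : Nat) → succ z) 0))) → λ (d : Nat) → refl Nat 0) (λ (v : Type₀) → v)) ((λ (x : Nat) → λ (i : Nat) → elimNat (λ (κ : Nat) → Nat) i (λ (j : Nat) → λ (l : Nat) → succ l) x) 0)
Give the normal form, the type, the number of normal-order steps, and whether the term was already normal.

normal form:
  λ (o : Vec (Nat → Nat) 3) → λ (g : Nat) → refl Nat 0
inferred type:
  Vec (Nat → Nat) 3 → Nat → Eq Nat 0 0
normal-order step count: 16
already normal: no
first redex: a beta-redex


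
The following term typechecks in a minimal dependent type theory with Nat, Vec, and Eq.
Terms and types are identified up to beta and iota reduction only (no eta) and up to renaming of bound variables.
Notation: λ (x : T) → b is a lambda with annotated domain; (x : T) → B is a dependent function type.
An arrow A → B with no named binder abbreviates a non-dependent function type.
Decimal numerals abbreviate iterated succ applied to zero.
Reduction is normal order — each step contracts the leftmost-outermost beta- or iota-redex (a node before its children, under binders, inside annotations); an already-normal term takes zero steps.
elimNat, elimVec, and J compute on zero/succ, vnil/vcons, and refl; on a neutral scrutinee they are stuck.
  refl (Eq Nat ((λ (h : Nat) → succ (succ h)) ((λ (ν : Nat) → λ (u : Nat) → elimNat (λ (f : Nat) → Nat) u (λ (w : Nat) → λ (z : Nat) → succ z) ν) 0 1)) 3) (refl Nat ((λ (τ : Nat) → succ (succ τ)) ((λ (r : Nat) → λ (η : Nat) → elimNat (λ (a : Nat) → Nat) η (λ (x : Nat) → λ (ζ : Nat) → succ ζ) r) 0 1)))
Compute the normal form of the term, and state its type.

reduced normal form:
  refl (Eq Nat 3 3) (refl Nat 3)
type:
  Eq (Eq Nat 3 3) (refl Nat 3) (refl Nat 3)
observation: contracting a beta-redex first, the term normalizes in 8 steps.


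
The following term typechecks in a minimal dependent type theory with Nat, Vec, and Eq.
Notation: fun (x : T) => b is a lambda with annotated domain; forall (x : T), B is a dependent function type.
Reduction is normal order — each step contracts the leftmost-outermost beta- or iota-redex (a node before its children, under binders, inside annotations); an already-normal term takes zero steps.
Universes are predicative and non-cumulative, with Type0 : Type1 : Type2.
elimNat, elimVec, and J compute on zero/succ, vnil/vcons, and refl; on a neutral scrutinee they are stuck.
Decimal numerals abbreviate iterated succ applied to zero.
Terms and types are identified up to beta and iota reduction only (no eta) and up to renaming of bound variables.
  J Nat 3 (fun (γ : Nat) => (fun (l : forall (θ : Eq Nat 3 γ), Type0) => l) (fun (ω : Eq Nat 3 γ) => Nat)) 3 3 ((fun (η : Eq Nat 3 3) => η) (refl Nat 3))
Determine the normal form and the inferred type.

resulting normal form:
  3
type:
  Nat


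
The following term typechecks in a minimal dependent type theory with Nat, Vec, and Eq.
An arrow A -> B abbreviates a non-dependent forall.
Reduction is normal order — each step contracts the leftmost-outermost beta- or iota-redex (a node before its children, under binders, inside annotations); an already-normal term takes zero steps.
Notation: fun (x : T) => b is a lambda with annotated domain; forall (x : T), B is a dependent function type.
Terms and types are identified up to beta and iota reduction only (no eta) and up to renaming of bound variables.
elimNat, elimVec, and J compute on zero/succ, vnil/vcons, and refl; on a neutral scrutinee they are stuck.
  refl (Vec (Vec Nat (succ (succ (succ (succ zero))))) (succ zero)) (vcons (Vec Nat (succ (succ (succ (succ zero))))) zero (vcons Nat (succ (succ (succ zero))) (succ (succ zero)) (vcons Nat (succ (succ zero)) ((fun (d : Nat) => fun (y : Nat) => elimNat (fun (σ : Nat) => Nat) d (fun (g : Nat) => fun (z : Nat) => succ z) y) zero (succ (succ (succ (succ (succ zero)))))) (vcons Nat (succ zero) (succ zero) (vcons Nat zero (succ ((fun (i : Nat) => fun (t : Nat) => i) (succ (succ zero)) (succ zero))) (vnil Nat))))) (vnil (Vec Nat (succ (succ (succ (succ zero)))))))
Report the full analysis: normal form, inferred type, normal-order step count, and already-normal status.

reduced normal form:
  refl (Vec (Vec Nat (succ (succ (succ (succ zero))))) (succ zero)) (vcons (Vec Nat (succ (succ (succ (succ zero))))) zero (vcons Nat (succ (succ (succ zero))) (succ (succ zero)) (vcons Nat (succ (succ zero)) (succ (succ (succ (succ (succ zero))))) (vcons Nat (succ zero) (succ zero) (vcons Nat zero (succ (succ (succ zero))) (vnil Nat))))) (vnil (Vec Nat (succ (succ (succ (succ zero)))))))
type:
  Eq (Vec (Vec Nat (succ (succ (succ (succ zero))))) (succ zero)) (vcons (Vec Nat (succ (succ (succ (succ zero))))) zero (vcons Nat (succ (succ (succ zero))) (succ (succ zero)) (vcons Nat (succ (succ zero)) (succ (succ (succ (succ (succ zero))))) (vcons Nat (succ zero) (succ zero) (vcons Nat zero (succ (succ (succ zero))) (vnil Nat))))) (vnil (Vec Nat (succ (succ (succ (succ zero))))))) (vcons (Vec Nat (succ (succ (succ (succ zero))))) zero (vcons Nat (succ (succ (succ zero))) (succ (succ zero)) (vcons Nat (succ (succ zero)) (succ (succ (succ (succ (succ zero))))) (vcons Nat (succ zero) (succ zero) (vcons Nat zero (succ (succ (succ zero))) (vnil Nat))))) (vnil (Vec Nat (succ (succ (succ (succ zero)))))))
steps to reach normal form (normal order): 20
started in normal form: no
first contracted redex: a beta-redex


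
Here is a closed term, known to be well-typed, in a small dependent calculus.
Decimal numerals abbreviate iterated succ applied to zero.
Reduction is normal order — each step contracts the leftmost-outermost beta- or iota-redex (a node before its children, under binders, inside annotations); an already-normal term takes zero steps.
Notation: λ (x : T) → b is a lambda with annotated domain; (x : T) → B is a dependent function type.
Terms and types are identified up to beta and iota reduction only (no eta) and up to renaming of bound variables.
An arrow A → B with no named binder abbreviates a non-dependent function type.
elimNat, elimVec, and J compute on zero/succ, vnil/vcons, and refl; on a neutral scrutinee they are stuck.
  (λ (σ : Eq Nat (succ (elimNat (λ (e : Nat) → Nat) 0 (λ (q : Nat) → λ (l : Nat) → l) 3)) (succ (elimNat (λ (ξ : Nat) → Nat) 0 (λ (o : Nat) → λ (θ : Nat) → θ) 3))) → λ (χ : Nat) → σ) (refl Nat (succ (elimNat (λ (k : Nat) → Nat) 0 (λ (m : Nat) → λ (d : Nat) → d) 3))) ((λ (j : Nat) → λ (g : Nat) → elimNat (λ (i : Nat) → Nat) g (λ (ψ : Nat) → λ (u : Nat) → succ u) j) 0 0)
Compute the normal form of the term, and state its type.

reduced normal form:
  refl Nat 1
the term's type:
  Eq Nat 1 1
observation: the leftmost-outermost redex is a beta-redex, and normalization takes 12 steps.


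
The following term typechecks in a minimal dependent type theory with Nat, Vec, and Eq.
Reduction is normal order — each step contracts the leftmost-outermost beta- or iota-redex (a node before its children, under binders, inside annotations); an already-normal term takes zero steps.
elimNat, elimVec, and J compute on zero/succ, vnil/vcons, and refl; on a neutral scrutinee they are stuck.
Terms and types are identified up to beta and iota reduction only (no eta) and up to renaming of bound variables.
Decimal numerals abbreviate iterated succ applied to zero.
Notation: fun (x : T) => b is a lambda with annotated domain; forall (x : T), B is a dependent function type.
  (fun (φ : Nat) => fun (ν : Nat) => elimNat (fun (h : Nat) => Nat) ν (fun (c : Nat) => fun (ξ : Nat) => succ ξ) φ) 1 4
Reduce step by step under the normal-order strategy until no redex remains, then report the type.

normal-order reduction sequence:
  (fun (φ : Nat) => fun (ν : Nat) => elimNat (fun (h : Nat) => Nat) ν (fun (c : Nat) => fun (ξ : Nat) => succ ξ) φ) 1 4
  ~> (fun (φ : Nat) => elimNat (fun (ν : Nat) => Nat) φ (fun (h : Nat) => fun (c : Nat) => succ c) 1) 4
  ~> elimNat (fun (φ : Nat) => Nat) 4 (fun (ν : Nat) => fun (h : Nat) => succ h) 1
  ~> (fun (φ : Nat) => fun (ν : Nat) => succ ν) 0 (elimNat (fun (h : Nat) => Nat) 4 (fun (c : Nat) => fun (ξ : Nat) => succ ξ) 0)
  ~> (fun (φ : Nat) => succ φ) (elimNat (fun (ν : Nat) => Nat) 4 (fun (h : Nat) => fun (c : Nat) => succ c) 0)
  ~> succ (elimNat (fun (φ : Nat) => Nat) 4 (fun (ν : Nat) => fun (h : Nat) => succ h) 0)
  ~> 5
type:
  Nat


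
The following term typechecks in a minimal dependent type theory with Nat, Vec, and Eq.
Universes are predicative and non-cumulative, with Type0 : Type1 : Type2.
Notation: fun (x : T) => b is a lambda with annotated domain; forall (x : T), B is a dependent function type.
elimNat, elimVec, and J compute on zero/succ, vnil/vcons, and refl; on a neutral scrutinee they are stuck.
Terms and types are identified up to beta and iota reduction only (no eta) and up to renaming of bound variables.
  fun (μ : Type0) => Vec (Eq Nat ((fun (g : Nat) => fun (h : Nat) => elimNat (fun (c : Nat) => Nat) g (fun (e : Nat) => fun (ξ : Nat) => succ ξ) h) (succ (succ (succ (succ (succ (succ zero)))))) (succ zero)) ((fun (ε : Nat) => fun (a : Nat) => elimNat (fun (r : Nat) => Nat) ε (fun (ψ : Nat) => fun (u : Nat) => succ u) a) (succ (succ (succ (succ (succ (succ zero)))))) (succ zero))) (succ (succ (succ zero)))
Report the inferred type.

inferred type:
  forall (μ : Type0), Type0


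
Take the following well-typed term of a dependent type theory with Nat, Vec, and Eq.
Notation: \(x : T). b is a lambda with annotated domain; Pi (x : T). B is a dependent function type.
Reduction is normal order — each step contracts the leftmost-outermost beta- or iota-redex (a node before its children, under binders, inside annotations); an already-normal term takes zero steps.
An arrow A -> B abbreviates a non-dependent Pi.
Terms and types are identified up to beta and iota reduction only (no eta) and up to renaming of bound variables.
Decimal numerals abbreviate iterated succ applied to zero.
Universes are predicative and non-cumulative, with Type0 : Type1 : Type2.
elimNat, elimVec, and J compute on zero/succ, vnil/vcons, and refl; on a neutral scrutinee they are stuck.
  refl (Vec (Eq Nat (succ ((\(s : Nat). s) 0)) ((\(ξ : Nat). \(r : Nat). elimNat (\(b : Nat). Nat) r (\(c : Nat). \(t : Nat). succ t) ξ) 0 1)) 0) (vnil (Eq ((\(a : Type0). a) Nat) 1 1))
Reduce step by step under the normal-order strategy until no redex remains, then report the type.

normal-order reduction sequence:
  refl (Vec (Eq Nat (succ ((\(s : Nat). s) 0)) ((\(ξ : Nat). \(r : Nat). elimNat (\(b : Nat). Nat) r (\(c : Nat). \(t : Nat). succ t) ξ) 0 1)) 0) (vnil (Eq ((\(a : Type0). a) Nat) 1 1))
  ~> refl (Vec (Eq Nat 1 ((\(s : Nat). \(ξ : Nat). elimNat (\(r : Nat). Nat) ξ (\(b : Nat). \(c : Nat). succ c) s) 0 1)) 0) (vnil (Eq ((\(t : Type0). t) Nat) 1 1))
  ~> refl (Vec (Eq Nat 1 ((\(s : Nat). elimNat (\(ξ : Nat). Nat) s (\(r : Nat). \(b : Nat). succ b) 0) 1)) 0) (vnil (Eq ((\(c : Type0). c) Nat) 1 1))
  ~> refl (Vec (Eq Nat 1 (elimNat (\(s : Nat). Nat) 1 (\(ξ : Nat). \(r : Nat). succ r) 0)) 0) (vnil (Eq ((\(b : Type0). b) Nat) 1 1))
  ~> refl (Vec (Eq Nat 1 1) 0) (vnil (Eq ((\(s : Type0). s) Nat) 1 1))
  ~> refl (Vec (Eq Nat 1 1) 0) (vnil (Eq Nat 1 1))
inferred type:
  Eq (Vec (Eq Nat 1 1) 0) (vnil (Eq Nat 1 1)) (vnil (Eq Nat 1 1))


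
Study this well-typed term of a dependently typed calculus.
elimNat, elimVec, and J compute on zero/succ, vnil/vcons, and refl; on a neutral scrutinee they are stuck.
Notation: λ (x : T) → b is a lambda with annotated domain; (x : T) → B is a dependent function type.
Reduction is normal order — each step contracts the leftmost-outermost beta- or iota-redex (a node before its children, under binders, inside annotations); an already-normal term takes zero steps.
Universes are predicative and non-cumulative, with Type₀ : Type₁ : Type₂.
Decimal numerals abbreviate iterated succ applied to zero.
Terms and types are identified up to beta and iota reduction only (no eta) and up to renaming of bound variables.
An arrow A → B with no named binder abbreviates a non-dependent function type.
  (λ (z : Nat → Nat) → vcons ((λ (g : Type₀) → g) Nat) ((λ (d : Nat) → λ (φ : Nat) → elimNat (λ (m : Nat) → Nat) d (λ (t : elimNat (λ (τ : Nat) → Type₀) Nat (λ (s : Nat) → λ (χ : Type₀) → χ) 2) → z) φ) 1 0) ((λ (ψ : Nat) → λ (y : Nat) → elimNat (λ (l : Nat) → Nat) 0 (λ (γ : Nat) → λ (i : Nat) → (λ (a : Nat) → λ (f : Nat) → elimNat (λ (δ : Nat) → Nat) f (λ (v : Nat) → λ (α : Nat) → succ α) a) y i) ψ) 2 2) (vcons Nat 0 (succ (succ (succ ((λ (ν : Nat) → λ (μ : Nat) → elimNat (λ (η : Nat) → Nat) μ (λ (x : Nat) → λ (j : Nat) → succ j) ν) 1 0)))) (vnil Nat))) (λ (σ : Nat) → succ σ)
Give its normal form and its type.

reduced normal form:
  vcons Nat 1 4 (vcons Nat 0 4 (vnil Nat))
inferred type:
  Vec Nat 2
observation: the term reaches its normal form after 38 normal-order steps.


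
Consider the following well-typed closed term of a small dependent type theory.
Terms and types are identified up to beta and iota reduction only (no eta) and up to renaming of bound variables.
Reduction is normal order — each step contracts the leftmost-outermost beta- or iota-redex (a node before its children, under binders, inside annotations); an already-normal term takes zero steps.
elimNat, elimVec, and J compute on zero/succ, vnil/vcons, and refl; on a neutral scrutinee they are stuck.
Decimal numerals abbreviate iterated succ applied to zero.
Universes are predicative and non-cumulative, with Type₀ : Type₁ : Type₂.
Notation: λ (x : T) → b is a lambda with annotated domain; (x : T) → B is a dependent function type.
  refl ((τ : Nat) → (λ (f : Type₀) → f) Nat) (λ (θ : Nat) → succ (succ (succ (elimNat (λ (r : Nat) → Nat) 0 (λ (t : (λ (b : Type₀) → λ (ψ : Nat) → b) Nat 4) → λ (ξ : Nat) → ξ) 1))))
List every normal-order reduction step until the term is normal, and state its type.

reduction (normal order):
  refl ((τ : Nat) → (λ (f : Type₀) → f) Nat) (λ (θ : Nat) → succ (succ (succ (elimNat (λ (r : Nat) → Nat) 0 (λ (t : (λ (b : Type₀) → λ (ψ : Nat) → b) Nat 4) → λ (ξ : Nat) → ξ) 1))))
  ~> refl ((τ : Nat) → Nat) (λ (f : Nat) → succ (succ (succ (elimNat (λ (θ : Nat) → Nat) 0 (λ (r : (λ (t : Type₀) → λ (b : Nat) → t) Nat 4) → λ (ψ : Nat) → ψ) 1))))
  ~> refl ((τ : Nat) → Nat) (λ (f : Nat) → succ (succ (succ ((λ (θ : (λ (r : Type₀) → λ (t : Nat) → r) Nat 4) → λ (b : Nat) → b) 0 (elimNat (λ (ψ : Nat) → Nat) 0 (λ (ξ : (λ (e : Type₀) → λ (s : Nat) → e) Nat 4) → λ (χ : Nat) → χ) 0)))))
  ~> refl ((τ : Nat) → Nat) (λ (f : Nat) → succ (succ (succ ((λ (θ : Nat) → θ) (elimNat (λ (r : Nat) → Nat) 0 (λ (t : (λ (b : Type₀) → λ (ψ : Nat) → b) Nat 4) → λ (ξ : Nat) → ξ) 0)))))
  ~> refl ((τ : Nat) → Nat) (λ (f : Nat) → succ (succ (succ (elimNat (λ (θ : Nat) → Nat) 0 (λ (r : (λ (t : Type₀) → λ (b : Nat) → t) Nat 4) → λ (ψ : Nat) → ψ) 0))))
  ~> refl ((τ : Nat) → Nat) (λ (f : Nat) → 3)
type:
  Eq ((τ : Nat) → Nat) (λ (f : Nat) → 3) (λ (θ : Nat) → 3)


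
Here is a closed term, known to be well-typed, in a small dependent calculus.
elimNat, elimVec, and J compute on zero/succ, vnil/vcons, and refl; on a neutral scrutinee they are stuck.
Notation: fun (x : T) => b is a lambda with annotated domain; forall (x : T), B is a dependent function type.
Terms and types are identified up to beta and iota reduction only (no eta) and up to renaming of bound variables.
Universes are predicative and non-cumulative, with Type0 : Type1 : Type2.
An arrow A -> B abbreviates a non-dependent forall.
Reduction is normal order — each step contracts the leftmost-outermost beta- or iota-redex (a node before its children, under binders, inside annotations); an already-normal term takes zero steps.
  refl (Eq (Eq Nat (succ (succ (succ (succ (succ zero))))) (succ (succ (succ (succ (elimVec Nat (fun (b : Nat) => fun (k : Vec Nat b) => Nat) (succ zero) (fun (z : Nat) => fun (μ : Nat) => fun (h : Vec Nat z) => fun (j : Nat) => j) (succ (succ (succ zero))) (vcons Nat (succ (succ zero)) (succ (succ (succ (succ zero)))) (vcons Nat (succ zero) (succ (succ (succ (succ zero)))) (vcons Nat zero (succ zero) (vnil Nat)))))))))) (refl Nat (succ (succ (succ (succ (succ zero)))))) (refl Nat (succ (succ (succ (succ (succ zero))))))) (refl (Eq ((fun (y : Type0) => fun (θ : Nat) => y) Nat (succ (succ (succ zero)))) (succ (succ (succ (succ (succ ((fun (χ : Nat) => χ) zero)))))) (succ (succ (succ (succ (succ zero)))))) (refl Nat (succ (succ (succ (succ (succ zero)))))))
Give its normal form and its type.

normal form:
  refl (Eq (Eq Nat (succ (succ (succ (succ (succ zero))))) (succ (succ (succ (succ (succ zero)))))) (refl Nat (succ (succ (succ (succ (succ zero)))))) (refl Nat (succ (succ (succ (succ (succ zero))))))) (refl (Eq Nat (succ (succ (succ (succ (succ zero))))) (succ (succ (succ (succ (succ zero)))))) (refl Nat (succ (succ (succ (succ (succ zero)))))))
type:
  Eq (Eq (Eq Nat (succ (succ (succ (succ (succ zero))))) (succ (succ (succ (succ (succ zero)))))) (refl Nat (succ (succ (succ (succ (succ zero)))))) (refl Nat (succ (succ (succ (succ (succ zero))))))) (refl (Eq Nat (succ (succ (succ (succ (succ zero))))) (succ (succ (succ (succ (succ zero)))))) (refl Nat (succ (succ (succ (succ (succ zero))))))) (refl (Eq Nat (succ (succ (succ (succ (succ zero))))) (succ (succ (succ (succ (succ zero)))))) (refl Nat (succ (succ (succ (succ (succ zero)))))))
observation: normalization takes exactly 19 steps under the normal-order strategy.


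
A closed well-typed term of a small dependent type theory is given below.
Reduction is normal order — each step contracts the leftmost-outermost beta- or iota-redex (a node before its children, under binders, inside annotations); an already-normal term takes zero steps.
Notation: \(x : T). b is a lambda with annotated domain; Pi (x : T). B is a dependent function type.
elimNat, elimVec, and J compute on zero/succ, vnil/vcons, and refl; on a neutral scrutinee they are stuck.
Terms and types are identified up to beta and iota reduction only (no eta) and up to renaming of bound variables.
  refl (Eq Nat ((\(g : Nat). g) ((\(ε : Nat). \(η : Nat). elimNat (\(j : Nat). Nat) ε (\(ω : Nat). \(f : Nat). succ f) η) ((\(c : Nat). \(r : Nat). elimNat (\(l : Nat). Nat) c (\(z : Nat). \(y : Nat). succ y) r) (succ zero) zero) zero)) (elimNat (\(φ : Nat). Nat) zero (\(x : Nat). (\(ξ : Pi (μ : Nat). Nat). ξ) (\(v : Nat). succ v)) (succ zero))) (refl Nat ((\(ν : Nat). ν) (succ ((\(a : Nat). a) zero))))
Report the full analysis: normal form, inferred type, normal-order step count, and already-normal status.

normal form:
  refl (Eq Nat (succ zero) (succ zero)) (refl Nat (succ zero))
type:
  Eq (Eq Nat (succ zero) (succ zero)) (refl Nat (succ zero)) (refl Nat (succ zero))
normal-order step count: 14
term was already normal: no
first contracted redex: a beta-redex


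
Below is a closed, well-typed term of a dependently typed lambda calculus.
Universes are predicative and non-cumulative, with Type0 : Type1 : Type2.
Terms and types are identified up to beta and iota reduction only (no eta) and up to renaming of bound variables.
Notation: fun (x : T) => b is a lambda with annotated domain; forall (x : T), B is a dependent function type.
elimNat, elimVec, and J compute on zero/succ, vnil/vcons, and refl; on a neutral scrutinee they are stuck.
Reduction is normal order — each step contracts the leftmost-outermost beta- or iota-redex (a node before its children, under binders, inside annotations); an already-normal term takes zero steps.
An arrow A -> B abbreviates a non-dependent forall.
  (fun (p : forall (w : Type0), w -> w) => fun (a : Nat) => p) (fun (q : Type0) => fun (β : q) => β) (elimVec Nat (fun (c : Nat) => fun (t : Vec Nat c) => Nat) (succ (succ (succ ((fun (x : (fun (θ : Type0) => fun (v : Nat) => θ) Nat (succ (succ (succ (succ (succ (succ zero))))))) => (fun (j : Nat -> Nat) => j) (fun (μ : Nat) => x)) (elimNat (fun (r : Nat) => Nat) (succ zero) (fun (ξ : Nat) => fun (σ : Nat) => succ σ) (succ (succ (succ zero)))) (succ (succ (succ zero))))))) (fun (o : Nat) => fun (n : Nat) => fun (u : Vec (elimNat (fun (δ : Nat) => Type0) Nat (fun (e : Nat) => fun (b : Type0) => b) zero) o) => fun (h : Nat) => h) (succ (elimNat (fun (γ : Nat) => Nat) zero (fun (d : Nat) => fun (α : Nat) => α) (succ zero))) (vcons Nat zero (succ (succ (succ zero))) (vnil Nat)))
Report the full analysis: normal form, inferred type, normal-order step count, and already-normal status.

reduced normal form:
  fun (p : Type0) => fun (w : p) => w
type:
  forall (p : Type0), p -> p
steps to reach normal form (normal order): 2
started in normal form: no
first redex: a beta-redex


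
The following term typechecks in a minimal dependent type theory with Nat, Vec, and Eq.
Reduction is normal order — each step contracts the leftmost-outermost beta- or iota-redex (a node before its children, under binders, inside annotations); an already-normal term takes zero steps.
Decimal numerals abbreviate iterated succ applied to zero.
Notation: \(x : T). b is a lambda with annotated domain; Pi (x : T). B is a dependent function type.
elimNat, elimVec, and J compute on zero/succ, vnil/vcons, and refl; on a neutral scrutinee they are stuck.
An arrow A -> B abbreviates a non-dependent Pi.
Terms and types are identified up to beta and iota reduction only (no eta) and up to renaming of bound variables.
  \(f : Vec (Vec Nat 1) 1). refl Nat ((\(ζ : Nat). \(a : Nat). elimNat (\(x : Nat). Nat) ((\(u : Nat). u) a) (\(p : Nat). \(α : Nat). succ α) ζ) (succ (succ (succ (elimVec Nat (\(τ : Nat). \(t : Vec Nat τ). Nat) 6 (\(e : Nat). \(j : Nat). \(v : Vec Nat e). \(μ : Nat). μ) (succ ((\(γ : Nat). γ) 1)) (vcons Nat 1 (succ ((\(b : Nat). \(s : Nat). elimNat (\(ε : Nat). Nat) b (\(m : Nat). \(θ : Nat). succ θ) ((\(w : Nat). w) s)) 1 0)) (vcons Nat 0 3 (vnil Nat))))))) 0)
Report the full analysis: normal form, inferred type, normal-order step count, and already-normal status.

resulting normal form:
  \(f : Vec (Vec Nat 1) 1). refl Nat 9
inferred type:
  Vec (Vec Nat 1) 1 -> Eq Nat 9 9
steps to reach normal form (normal order): 42
term was already normal: no
first redex: a beta-redex
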